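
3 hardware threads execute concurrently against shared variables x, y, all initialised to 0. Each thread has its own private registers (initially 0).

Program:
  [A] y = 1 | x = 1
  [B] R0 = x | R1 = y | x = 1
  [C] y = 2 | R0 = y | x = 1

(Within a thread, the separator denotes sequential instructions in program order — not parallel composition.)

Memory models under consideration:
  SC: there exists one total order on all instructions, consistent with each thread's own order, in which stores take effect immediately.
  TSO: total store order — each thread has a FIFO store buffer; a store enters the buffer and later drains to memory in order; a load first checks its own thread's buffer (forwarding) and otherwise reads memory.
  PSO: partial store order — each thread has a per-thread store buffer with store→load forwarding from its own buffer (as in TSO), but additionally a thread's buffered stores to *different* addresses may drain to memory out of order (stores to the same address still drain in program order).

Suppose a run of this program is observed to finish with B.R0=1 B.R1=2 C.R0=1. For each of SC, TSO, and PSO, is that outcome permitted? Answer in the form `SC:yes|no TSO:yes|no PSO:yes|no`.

SC:no TSO:no PSO:yes

outcome vector order: (B.R0,B.R1,C.R0)
under SC → <0 0 1> <0 0 2> <0 1 1> <0 1 2> <0 2 1> <0 2 2> <1 1 1> <1 1 2> <1 2 2>
under TSO → <0 0 1> <0 0 2> <0 1 1> <0 1 2> <0 2 1> <0 2 2> <1 1 1> <1 1 2> <1 2 2>
under PSO → <0 0 1> <0 0 2> <0 1 1> <0 1 2> <0 2 1> <0 2 2> <1 0 1> <1 0 2> <1 1 1> <1 1 2> <1 2 1> <1 2 2>
target <1 2 1> ∈ {PSO}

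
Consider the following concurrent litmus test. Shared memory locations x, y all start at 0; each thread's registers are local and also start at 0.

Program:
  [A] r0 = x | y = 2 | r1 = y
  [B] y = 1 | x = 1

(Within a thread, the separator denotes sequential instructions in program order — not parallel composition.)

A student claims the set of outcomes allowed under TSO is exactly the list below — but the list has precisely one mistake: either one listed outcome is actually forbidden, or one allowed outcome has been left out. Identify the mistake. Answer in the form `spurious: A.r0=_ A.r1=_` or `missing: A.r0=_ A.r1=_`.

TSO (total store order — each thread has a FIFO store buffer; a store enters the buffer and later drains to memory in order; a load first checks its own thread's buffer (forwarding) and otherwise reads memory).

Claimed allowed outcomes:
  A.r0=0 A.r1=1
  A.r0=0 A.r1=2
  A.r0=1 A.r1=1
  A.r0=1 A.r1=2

outcome vector order: (A.r0,A.r1)
TSO (3): <0 1>; <0 2>; <1 2>
claimed∖TSO = {<1 1>}

spurious: A.r0=1 A.r1=1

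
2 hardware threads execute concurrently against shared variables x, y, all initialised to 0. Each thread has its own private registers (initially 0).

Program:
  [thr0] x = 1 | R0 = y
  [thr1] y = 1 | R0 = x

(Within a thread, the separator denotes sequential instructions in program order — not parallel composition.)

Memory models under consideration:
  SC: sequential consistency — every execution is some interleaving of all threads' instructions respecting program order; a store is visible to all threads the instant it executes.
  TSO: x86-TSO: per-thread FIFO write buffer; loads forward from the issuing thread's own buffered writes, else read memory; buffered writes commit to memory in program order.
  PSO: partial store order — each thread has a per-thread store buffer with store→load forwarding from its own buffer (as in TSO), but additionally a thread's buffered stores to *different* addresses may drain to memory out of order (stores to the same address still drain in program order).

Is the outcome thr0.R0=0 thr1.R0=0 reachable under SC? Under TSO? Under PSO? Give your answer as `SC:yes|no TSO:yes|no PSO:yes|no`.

outcome vector order: (thr0.R0,thr1.R0)
SC (3): <0 1> <1 0> <1 1>
TSO (4): <0 0> <0 1> <1 0> <1 1>
PSO (4): <0 0> <0 1> <1 0> <1 1>
target <0 0> ∈ {TSO,PSO}

SC:no TSO:yes PSO:yes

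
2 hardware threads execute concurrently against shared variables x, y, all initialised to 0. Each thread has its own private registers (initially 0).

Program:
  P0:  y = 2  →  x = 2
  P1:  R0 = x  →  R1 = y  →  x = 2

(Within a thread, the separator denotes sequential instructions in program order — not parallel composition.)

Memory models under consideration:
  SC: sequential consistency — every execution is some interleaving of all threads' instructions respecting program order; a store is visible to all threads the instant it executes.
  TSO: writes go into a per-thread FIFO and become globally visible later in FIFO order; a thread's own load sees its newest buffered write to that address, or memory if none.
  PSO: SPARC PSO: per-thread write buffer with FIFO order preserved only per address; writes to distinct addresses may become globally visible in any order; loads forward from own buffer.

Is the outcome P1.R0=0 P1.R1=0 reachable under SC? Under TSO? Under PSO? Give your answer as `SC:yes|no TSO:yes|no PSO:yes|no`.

outcome vector order: (P1.R0,P1.R1)
[SC] allowed = {0/0; 0/2; 2/2}
[TSO] allowed = {0/0; 0/2; 2/2}
[PSO] allowed = {0/0; 0/2; 2/0; 2/2}
target 0/0 ∈ {SC,TSO,PSO}

SC:yes TSO:yes PSO:yes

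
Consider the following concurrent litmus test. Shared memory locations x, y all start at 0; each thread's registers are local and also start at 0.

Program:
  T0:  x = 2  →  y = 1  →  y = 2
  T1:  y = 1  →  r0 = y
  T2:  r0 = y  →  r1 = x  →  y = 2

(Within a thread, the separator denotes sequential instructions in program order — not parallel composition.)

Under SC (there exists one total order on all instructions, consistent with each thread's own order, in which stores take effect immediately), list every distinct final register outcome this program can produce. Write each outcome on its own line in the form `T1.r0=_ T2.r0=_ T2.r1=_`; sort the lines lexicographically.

T1.r0=1 T2.r0=0 T2.r1=0
T1.r0=1 T2.r0=0 T2.r1=2
T1.r0=1 T2.r0=1 T2.r1=0
T1.r0=1 T2.r0=1 T2.r1=2
T1.r0=1 T2.r0=2 T2.r1=2
T1.r0=2 T2.r0=0 T2.r1=0
T1.r0=2 T2.r0=0 T2.r1=2
T1.r0=2 T2.r0=1 T2.r1=0
T1.r0=2 T2.r0=1 T2.r1=2
T1.r0=2 T2.r0=2 T2.r1=2

outcome vector order: (T1.r0,T2.r0,T2.r1)
|SC outcomes| = 10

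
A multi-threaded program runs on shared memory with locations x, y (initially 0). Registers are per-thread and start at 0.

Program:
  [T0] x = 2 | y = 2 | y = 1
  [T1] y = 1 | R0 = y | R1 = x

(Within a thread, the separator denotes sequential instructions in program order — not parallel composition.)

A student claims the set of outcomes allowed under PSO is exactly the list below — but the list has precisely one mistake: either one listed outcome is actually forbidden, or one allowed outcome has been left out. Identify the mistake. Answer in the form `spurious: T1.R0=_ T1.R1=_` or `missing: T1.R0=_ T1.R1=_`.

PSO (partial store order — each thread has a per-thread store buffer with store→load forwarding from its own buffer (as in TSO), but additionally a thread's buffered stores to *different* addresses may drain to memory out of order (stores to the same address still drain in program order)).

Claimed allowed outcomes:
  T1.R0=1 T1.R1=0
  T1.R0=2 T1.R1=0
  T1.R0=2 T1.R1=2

missing: T1.R0=1 T1.R1=2

outcome vector order: (T1.R0,T1.R1)
PSO: 4 outcomes — {1/0 1/2 2/0 2/2}
PSO∖claimed = {1/2}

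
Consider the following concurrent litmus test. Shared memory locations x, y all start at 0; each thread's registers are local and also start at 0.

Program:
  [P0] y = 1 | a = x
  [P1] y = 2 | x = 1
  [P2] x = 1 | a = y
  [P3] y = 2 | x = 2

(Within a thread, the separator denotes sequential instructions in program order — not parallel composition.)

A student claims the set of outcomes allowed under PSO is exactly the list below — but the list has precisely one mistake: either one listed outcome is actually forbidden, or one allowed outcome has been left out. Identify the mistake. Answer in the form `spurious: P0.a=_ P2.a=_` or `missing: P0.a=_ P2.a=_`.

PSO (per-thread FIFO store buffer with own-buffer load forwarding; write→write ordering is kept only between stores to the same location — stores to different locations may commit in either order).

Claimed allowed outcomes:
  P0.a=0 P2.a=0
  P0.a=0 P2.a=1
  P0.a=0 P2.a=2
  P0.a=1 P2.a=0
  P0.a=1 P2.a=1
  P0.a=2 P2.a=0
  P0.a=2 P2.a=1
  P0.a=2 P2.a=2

missing: P0.a=1 P2.a=2

outcome vector order: (P0.a,P2.a)
PSO (9): 0/0, 0/1, 0/2, 1/0, 1/1, 1/2, 2/0, 2/1, 2/2
PSO∖claimed = {1/2}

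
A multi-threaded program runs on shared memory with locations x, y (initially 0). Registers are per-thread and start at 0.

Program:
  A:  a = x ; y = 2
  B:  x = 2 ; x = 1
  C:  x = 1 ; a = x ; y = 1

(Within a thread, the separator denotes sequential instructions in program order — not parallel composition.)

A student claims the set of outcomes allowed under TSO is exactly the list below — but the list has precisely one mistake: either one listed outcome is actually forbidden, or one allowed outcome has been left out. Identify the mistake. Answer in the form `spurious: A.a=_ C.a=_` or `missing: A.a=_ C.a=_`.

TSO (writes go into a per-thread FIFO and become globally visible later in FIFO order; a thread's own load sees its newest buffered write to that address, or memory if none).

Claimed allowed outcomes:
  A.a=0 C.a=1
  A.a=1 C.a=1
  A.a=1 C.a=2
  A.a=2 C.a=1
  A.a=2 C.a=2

outcome vector order: (A.a,C.a)
TSO (6): 0/1 0/2 1/1 1/2 2/1 2/2
TSO∖claimed = {0/2}

missing: A.a=0 C.a=2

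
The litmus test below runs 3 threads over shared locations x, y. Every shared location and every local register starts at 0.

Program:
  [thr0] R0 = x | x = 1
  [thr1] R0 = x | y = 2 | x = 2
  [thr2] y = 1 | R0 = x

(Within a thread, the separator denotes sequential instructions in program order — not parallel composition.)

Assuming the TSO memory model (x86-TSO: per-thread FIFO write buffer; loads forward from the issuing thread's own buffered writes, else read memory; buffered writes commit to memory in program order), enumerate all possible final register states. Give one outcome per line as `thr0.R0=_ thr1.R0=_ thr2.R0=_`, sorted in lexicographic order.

outcome vector order: (thr0.R0,thr1.R0,thr2.R0)
|TSO outcomes| = 9

thr0.R0=0 thr1.R0=0 thr2.R0=0
thr0.R0=0 thr1.R0=0 thr2.R0=1
thr0.R0=0 thr1.R0=0 thr2.R0=2
thr0.R0=0 thr1.R0=1 thr2.R0=0
thr0.R0=0 thr1.R0=1 thr2.R0=1
thr0.R0=0 thr1.R0=1 thr2.R0=2
thr0.R0=2 thr1.R0=0 thr2.R0=0
thr0.R0=2 thr1.R0=0 thr2.R0=1
thr0.R0=2 thr1.R0=0 thr2.R0=2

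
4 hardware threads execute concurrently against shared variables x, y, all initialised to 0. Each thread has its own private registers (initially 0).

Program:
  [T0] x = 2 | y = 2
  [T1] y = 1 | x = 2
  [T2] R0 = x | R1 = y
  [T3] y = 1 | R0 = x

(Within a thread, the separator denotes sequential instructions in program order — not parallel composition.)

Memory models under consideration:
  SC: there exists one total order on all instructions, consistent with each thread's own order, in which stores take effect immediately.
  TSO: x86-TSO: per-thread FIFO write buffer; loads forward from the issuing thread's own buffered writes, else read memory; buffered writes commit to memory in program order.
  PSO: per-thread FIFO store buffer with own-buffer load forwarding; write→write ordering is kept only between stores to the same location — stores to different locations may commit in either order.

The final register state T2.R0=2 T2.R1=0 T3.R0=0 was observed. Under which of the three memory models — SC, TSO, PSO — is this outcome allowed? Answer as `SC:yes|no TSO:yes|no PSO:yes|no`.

outcome vector order: (T2.R0,T2.R1,T3.R0)
SC: 11 outcomes — {0/0/0, 0/0/2, 0/1/0, 0/1/2, 0/2/0, 0/2/2, 2/0/2, 2/1/0, 2/1/2, 2/2/0, 2/2/2}
TSO: 12 outcomes — {0/0/0, 0/0/2, 0/1/0, 0/1/2, 0/2/0, 0/2/2, 2/0/0, 2/0/2, 2/1/0, 2/1/2, 2/2/0, 2/2/2}
PSO: 12 outcomes — {0/0/0, 0/0/2, 0/1/0, 0/1/2, 0/2/0, 0/2/2, 2/0/0, 2/0/2, 2/1/0, 2/1/2, 2/2/0, 2/2/2}
target 2/0/0 ∈ {TSO,PSO}

SC:no TSO:yes PSO:yes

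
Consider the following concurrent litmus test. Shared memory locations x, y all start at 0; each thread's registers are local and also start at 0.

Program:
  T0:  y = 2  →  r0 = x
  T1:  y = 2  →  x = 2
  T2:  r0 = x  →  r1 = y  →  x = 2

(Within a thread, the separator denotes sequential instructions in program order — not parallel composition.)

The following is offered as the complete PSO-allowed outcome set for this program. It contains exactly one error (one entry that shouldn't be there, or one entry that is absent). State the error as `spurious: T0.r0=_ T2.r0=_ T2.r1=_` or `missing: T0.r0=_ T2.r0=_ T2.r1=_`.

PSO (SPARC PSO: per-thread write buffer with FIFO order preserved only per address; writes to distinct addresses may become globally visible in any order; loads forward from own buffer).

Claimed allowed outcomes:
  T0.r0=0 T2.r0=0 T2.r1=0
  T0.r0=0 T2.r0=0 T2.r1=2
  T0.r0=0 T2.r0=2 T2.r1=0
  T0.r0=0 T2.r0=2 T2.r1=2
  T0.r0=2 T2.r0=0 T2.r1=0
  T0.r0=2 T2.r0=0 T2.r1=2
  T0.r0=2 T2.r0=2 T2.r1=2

missing: T0.r0=2 T2.r0=2 T2.r1=0

outcome vector order: (T0.r0,T2.r0,T2.r1)
PSO (8): 000, 002, 020, 022, 200, 202, 220, 222
PSO∖claimed = {220}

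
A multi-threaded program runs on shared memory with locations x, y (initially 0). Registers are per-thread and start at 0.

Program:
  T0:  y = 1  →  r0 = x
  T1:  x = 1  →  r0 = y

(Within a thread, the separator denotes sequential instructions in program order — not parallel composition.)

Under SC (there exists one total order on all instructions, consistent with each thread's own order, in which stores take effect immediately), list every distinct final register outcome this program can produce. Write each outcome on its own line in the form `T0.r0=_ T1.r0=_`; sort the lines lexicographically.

outcome vector order: (T0.r0,T1.r0)
|SC outcomes| = 3

T0.r0=0 T1.r0=1
T0.r0=1 T1.r0=0
T0.r0=1 T1.r0=1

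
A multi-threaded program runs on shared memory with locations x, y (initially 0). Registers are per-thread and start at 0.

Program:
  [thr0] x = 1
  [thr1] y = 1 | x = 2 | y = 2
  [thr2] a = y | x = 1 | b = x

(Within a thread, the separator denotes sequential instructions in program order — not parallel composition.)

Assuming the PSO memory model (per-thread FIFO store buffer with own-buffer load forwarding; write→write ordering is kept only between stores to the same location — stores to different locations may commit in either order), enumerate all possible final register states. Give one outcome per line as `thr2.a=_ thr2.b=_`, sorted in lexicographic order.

thr2.a=0 thr2.b=1
thr2.a=0 thr2.b=2
thr2.a=1 thr2.b=1
thr2.a=1 thr2.b=2
thr2.a=2 thr2.b=1
thr2.a=2 thr2.b=2

outcome vector order: (thr2.a,thr2.b)
|PSO outcomes| = 6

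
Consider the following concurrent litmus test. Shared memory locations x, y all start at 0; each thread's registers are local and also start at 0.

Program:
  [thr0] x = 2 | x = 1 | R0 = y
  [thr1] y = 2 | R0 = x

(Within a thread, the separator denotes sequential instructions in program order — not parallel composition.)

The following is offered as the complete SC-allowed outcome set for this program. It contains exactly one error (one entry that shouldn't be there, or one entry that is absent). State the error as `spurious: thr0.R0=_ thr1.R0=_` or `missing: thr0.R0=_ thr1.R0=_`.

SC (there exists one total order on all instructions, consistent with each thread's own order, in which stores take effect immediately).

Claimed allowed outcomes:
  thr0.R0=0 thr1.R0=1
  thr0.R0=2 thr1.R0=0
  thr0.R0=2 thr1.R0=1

missing: thr0.R0=2 thr1.R0=2

outcome vector order: (thr0.R0,thr1.R0)
under SC → 0/1; 2/0; 2/1; 2/2
SC∖claimed = {2/2}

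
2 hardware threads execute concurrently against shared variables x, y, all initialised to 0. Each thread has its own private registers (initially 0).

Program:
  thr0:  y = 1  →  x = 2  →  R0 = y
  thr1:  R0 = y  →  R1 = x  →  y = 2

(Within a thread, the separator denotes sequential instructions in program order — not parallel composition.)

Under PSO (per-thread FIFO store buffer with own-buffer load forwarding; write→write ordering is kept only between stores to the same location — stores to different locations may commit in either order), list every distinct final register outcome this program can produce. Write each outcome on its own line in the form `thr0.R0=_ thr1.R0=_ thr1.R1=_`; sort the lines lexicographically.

thr0.R0=1 thr1.R0=0 thr1.R1=0
thr0.R0=1 thr1.R0=0 thr1.R1=2
thr0.R0=1 thr1.R0=1 thr1.R1=0
thr0.R0=1 thr1.R0=1 thr1.R1=2
thr0.R0=2 thr1.R0=0 thr1.R1=0
thr0.R0=2 thr1.R0=0 thr1.R1=2
thr0.R0=2 thr1.R0=1 thr1.R1=0
thr0.R0=2 thr1.R0=1 thr1.R1=2

outcome vector order: (thr0.R0,thr1.R0,thr1.R1)
|PSO outcomes| = 8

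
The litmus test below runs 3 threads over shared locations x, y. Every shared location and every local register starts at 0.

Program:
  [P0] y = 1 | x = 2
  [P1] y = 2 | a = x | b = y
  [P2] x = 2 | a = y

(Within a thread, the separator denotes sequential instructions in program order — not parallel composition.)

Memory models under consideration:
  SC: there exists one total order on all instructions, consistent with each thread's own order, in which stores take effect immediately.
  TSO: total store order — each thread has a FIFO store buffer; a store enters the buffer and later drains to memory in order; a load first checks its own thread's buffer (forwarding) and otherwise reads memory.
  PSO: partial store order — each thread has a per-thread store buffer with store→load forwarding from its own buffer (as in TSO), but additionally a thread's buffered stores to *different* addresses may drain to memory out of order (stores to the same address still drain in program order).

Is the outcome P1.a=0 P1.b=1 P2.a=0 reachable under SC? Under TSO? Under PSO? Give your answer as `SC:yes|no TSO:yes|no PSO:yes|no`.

outcome vector order: (P1.a,P1.b,P2.a)
under SC → (0,1,1), (0,1,2), (0,2,1), (0,2,2), (2,1,0), (2,1,1), (2,1,2), (2,2,0), (2,2,1), (2,2,2)
under TSO → (0,1,0), (0,1,1), (0,1,2), (0,2,0), (0,2,1), (0,2,2), (2,1,0), (2,1,1), (2,1,2), (2,2,0), (2,2,1), (2,2,2)
under PSO → (0,1,0), (0,1,1), (0,1,2), (0,2,0), (0,2,1), (0,2,2), (2,1,0), (2,1,1), (2,1,2), (2,2,0), (2,2,1), (2,2,2)
target (0,1,0) ∈ {TSO,PSO}

SC:no TSO:yes PSO:yes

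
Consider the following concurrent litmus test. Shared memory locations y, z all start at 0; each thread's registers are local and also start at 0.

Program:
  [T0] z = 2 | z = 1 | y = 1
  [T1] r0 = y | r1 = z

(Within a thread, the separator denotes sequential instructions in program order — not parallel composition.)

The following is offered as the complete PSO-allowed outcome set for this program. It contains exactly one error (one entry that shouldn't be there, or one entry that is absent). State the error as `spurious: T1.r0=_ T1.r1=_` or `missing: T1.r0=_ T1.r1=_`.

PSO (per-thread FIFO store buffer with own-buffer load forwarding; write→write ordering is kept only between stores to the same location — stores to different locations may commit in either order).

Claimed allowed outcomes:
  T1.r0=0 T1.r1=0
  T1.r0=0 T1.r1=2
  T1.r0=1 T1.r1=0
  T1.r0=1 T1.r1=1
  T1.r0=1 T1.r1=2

outcome vector order: (T1.r0,T1.r1)
under PSO → <0 0>; <0 1>; <0 2>; <1 0>; <1 1>; <1 2>
PSO∖claimed = {<0 1>}

missing: T1.r0=0 T1.r1=1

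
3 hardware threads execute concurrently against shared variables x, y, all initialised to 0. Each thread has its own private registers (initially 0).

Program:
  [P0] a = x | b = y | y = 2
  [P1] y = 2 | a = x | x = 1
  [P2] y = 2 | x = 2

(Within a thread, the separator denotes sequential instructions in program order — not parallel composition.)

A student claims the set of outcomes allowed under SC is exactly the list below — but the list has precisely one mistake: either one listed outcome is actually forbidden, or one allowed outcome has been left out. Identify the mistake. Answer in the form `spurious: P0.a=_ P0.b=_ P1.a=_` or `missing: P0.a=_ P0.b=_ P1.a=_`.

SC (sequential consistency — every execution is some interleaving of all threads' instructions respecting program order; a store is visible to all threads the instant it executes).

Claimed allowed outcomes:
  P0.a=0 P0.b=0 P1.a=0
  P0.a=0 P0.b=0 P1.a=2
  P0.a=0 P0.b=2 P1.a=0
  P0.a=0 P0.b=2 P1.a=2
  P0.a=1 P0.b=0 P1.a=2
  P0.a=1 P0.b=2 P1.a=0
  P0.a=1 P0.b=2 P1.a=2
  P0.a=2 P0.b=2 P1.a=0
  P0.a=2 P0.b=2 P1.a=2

outcome vector order: (P0.a,P0.b,P1.a)
SC: 8 outcomes — {000, 002, 020, 022, 120, 122, 220, 222}
claimed∖SC = {102}

spurious: P0.a=1 P0.b=0 P1.a=2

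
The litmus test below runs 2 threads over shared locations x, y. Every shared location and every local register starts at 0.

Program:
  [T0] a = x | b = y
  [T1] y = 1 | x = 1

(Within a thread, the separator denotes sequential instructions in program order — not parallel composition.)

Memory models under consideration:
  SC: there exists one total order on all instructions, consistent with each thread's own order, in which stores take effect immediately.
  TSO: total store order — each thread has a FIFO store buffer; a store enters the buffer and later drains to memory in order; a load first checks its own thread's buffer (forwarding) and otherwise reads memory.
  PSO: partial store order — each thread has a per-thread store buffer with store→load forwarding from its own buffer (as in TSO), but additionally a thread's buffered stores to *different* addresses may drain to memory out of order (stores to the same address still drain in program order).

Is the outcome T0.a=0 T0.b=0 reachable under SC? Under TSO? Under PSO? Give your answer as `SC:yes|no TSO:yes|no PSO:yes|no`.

outcome vector order: (T0.a,T0.b)
under SC → (0,0), (0,1), (1,1)
under TSO → (0,0), (0,1), (1,1)
under PSO → (0,0), (0,1), (1,0), (1,1)
target (0,0) ∈ {SC,TSO,PSO}

SC:yes TSO:yes PSO:yes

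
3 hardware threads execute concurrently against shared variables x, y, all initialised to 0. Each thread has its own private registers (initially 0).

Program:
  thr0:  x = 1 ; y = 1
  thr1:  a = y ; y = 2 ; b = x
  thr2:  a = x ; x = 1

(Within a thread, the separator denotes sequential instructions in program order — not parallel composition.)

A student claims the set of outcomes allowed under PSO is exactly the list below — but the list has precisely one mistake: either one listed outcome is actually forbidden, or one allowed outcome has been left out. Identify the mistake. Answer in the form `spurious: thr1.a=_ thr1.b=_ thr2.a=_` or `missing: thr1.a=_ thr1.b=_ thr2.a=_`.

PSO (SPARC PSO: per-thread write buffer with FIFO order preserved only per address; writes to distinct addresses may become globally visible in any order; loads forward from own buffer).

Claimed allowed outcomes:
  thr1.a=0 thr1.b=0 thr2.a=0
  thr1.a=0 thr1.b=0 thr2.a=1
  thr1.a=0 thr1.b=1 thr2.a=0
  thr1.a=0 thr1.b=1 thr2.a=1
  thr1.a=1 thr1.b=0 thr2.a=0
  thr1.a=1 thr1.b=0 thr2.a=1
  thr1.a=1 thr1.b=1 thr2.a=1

missing: thr1.a=1 thr1.b=1 thr2.a=0

outcome vector order: (thr1.a,thr1.b,thr2.a)
PSO (8): 000, 001, 010, 011, 100, 101, 110, 111
PSO∖claimed = {110}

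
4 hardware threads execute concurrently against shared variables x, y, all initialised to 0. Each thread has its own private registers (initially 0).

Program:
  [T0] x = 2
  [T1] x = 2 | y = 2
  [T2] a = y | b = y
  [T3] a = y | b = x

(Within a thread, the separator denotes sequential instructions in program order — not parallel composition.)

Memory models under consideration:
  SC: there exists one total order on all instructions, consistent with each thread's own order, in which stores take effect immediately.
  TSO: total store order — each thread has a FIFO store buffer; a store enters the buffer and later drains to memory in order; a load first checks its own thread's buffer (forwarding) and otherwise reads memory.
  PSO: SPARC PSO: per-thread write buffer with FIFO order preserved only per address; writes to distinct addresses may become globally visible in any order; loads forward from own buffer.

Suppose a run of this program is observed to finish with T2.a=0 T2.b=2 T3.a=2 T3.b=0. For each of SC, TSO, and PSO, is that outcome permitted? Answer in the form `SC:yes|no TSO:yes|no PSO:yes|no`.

SC:no TSO:no PSO:yes

outcome vector order: (T2.a,T2.b,T3.a,T3.b)
under SC → <0 0 0 0>, <0 0 0 2>, <0 0 2 2>, <0 2 0 0>, <0 2 0 2>, <0 2 2 2>, <2 2 0 0>, <2 2 0 2>, <2 2 2 2>
under TSO → <0 0 0 0>, <0 0 0 2>, <0 0 2 2>, <0 2 0 0>, <0 2 0 2>, <0 2 2 2>, <2 2 0 0>, <2 2 0 2>, <2 2 2 2>
under PSO → <0 0 0 0>, <0 0 0 2>, <0 0 2 0>, <0 0 2 2>, <0 2 0 0>, <0 2 0 2>, <0 2 2 0>, <0 2 2 2>, <2 2 0 0>, <2 2 0 2>, <2 2 2 0>, <2 2 2 2>
target <0 2 2 0> ∈ {PSO}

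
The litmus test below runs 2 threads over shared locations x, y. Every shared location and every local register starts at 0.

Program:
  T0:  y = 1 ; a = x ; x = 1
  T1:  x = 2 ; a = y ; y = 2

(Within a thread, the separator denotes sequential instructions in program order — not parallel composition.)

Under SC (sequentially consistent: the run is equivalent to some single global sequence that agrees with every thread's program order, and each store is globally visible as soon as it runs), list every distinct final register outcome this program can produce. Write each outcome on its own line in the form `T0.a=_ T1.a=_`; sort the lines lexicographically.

T0.a=0 T1.a=1
T0.a=2 T1.a=0
T0.a=2 T1.a=1

outcome vector order: (T0.a,T1.a)
|SC outcomes| = 3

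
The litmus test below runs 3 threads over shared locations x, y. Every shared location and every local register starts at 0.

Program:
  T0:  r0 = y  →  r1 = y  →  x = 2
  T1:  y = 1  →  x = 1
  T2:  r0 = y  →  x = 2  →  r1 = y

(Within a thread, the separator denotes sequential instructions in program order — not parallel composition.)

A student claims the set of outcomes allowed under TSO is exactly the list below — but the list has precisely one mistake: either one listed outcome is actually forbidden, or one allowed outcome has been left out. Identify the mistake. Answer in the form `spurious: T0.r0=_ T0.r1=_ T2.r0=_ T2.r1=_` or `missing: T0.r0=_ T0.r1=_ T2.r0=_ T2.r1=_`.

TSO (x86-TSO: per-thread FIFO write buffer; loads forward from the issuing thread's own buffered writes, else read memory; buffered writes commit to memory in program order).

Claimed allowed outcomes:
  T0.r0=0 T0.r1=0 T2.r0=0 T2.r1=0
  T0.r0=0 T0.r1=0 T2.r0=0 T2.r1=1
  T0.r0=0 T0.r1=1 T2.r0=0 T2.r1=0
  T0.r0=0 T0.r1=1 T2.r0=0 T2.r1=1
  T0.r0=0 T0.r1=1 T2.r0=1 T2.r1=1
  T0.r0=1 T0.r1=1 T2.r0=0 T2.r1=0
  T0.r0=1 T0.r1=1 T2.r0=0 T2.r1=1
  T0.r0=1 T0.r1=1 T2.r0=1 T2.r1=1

outcome vector order: (T0.r0,T0.r1,T2.r0,T2.r1)
[TSO] allowed = {<0 0 0 0> <0 0 0 1> <0 0 1 1> <0 1 0 0> <0 1 0 1> <0 1 1 1> <1 1 0 0> <1 1 0 1> <1 1 1 1>}
TSO∖claimed = {<0 0 1 1>}

missing: T0.r0=0 T0.r1=0 T2.r0=1 T2.r1=1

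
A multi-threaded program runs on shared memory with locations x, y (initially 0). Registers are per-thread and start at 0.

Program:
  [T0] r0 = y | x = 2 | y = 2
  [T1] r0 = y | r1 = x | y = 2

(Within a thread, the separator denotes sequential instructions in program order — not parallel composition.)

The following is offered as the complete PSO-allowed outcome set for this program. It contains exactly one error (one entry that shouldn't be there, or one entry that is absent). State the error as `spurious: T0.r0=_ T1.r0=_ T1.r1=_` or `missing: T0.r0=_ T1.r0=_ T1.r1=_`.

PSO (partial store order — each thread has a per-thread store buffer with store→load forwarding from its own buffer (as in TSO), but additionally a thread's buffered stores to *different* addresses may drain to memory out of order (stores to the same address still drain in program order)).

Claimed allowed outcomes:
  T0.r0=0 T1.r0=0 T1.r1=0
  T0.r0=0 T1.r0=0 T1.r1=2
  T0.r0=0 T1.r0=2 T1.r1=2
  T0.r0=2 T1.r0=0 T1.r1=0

outcome vector order: (T0.r0,T1.r0,T1.r1)
[PSO] allowed = {(0,0,0) (0,0,2) (0,2,0) (0,2,2) (2,0,0)}
PSO∖claimed = {(0,2,0)}

missing: T0.r0=0 T1.r0=2 T1.r1=0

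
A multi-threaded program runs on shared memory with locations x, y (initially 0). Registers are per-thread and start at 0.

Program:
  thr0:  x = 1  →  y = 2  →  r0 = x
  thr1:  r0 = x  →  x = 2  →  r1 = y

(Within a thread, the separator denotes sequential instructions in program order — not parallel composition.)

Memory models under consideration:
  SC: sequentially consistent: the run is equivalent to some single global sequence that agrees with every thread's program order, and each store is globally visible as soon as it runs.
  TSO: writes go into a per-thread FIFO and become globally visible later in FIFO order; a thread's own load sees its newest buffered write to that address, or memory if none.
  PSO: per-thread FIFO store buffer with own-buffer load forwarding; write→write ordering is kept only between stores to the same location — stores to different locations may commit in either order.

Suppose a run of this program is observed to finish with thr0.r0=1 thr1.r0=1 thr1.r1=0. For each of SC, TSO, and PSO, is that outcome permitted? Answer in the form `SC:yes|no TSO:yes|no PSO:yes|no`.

outcome vector order: (thr0.r0,thr1.r0,thr1.r1)
under SC → (1,0,0); (1,0,2); (1,1,2); (2,0,0); (2,0,2); (2,1,0); (2,1,2)
under TSO → (1,0,0); (1,0,2); (1,1,0); (1,1,2); (2,0,0); (2,0,2); (2,1,0); (2,1,2)
under PSO → (1,0,0); (1,0,2); (1,1,0); (1,1,2); (2,0,0); (2,0,2); (2,1,0); (2,1,2)
target (1,1,0) ∈ {TSO,PSO}

SC:no TSO:yes PSO:yes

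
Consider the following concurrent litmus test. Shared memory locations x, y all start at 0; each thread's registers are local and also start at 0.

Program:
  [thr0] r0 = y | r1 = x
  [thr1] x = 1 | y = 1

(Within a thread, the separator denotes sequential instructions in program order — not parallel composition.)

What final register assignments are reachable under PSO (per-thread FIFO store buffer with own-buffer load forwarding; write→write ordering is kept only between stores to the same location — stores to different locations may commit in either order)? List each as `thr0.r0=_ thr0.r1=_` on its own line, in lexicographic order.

outcome vector order: (thr0.r0,thr0.r1)
|PSO outcomes| = 4

thr0.r0=0 thr0.r1=0
thr0.r0=0 thr0.r1=1
thr0.r0=1 thr0.r1=0
thr0.r0=1 thr0.r1=1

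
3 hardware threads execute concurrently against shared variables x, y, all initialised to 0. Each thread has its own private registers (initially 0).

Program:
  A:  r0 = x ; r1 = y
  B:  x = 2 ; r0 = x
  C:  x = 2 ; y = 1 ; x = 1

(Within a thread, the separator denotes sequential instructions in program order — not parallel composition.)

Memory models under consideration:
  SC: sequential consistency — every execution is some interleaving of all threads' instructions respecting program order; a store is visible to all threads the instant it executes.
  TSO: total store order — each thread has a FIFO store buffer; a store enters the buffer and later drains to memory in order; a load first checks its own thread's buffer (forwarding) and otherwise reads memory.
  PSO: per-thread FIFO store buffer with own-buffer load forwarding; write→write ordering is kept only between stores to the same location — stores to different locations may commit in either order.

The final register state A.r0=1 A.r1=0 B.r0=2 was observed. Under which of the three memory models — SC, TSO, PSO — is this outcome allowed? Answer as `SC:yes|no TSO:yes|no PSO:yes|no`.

outcome vector order: (A.r0,A.r1,B.r0)
under SC → <0 0 1>, <0 0 2>, <0 1 1>, <0 1 2>, <1 1 1>, <1 1 2>, <2 0 1>, <2 0 2>, <2 1 1>, <2 1 2>
under TSO → <0 0 1>, <0 0 2>, <0 1 1>, <0 1 2>, <1 1 1>, <1 1 2>, <2 0 1>, <2 0 2>, <2 1 1>, <2 1 2>
under PSO → <0 0 1>, <0 0 2>, <0 1 1>, <0 1 2>, <1 0 1>, <1 0 2>, <1 1 1>, <1 1 2>, <2 0 1>, <2 0 2>, <2 1 1>, <2 1 2>
target <1 0 2> ∈ {PSO}

SC:no TSO:no PSO:yes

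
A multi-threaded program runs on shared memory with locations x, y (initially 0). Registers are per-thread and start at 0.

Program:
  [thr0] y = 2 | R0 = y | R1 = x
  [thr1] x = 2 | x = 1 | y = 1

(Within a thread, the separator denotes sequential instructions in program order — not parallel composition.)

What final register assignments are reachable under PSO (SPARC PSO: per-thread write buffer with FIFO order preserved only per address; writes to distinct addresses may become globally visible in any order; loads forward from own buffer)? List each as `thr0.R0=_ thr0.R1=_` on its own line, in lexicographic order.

thr0.R0=1 thr0.R1=0
thr0.R0=1 thr0.R1=1
thr0.R0=1 thr0.R1=2
thr0.R0=2 thr0.R1=0
thr0.R0=2 thr0.R1=1
thr0.R0=2 thr0.R1=2

outcome vector order: (thr0.R0,thr0.R1)
|PSO outcomes| = 6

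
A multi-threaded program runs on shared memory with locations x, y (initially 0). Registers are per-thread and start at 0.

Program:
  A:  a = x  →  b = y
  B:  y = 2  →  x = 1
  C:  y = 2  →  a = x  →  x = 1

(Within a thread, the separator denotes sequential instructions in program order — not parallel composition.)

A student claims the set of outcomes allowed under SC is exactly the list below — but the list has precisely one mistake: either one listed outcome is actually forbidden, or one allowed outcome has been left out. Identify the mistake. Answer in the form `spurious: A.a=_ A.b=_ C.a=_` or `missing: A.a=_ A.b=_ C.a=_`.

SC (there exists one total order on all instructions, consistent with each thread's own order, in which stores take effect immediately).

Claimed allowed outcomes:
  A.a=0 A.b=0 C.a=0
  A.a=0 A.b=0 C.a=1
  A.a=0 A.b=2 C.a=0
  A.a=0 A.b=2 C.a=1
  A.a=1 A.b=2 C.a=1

outcome vector order: (A.a,A.b,C.a)
SC (6): 0/0/0, 0/0/1, 0/2/0, 0/2/1, 1/2/0, 1/2/1
SC∖claimed = {1/2/0}

missing: A.a=1 A.b=2 C.a=0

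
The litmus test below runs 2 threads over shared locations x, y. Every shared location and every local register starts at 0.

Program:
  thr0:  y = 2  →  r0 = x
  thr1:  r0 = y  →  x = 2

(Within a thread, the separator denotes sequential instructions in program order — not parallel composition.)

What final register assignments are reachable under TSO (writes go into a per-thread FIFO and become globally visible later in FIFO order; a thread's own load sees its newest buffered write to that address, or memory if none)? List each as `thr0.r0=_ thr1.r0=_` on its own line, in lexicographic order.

outcome vector order: (thr0.r0,thr1.r0)
|TSO outcomes| = 4

thr0.r0=0 thr1.r0=0
thr0.r0=0 thr1.r0=2
thr0.r0=2 thr1.r0=0
thr0.r0=2 thr1.r0=2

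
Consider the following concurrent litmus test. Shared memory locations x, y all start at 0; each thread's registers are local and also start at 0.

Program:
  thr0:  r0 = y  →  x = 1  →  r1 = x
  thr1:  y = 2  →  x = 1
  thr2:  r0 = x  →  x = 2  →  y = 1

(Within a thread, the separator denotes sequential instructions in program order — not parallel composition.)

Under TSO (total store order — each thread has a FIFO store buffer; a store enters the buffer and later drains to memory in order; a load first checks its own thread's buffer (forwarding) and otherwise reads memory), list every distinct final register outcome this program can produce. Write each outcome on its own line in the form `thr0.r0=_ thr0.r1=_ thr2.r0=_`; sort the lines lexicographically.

outcome vector order: (thr0.r0,thr0.r1,thr2.r0)
|TSO outcomes| = 10

thr0.r0=0 thr0.r1=1 thr2.r0=0
thr0.r0=0 thr0.r1=1 thr2.r0=1
thr0.r0=0 thr0.r1=2 thr2.r0=0
thr0.r0=0 thr0.r1=2 thr2.r0=1
thr0.r0=1 thr0.r1=1 thr2.r0=0
thr0.r0=1 thr0.r1=1 thr2.r0=1
thr0.r0=2 thr0.r1=1 thr2.r0=0
thr0.r0=2 thr0.r1=1 thr2.r0=1
thr0.r0=2 thr0.r1=2 thr2.r0=0
thr0.r0=2 thr0.r1=2 thr2.r0=1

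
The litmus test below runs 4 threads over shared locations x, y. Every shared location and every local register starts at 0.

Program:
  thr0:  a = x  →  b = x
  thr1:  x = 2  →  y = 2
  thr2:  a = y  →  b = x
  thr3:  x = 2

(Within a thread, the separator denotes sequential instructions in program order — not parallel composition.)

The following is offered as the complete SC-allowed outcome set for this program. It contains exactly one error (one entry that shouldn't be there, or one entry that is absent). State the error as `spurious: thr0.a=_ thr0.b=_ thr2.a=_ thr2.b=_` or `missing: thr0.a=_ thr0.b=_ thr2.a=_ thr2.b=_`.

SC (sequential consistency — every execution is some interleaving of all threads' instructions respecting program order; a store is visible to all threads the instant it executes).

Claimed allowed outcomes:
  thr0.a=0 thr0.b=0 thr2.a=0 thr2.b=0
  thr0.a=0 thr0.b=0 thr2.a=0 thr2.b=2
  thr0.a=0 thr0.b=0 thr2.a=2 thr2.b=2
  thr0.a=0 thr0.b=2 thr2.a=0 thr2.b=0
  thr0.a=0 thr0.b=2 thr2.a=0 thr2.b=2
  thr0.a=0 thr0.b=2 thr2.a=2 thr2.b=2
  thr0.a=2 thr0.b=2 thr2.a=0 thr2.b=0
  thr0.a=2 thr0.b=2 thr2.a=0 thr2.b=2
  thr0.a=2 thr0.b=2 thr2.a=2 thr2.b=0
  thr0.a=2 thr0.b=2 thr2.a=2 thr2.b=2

spurious: thr0.a=2 thr0.b=2 thr2.a=2 thr2.b=0

outcome vector order: (thr0.a,thr0.b,thr2.a,thr2.b)
under SC → 0/0/0/0, 0/0/0/2, 0/0/2/2, 0/2/0/0, 0/2/0/2, 0/2/2/2, 2/2/0/0, 2/2/0/2, 2/2/2/2
claimed∖SC = {2/2/2/0}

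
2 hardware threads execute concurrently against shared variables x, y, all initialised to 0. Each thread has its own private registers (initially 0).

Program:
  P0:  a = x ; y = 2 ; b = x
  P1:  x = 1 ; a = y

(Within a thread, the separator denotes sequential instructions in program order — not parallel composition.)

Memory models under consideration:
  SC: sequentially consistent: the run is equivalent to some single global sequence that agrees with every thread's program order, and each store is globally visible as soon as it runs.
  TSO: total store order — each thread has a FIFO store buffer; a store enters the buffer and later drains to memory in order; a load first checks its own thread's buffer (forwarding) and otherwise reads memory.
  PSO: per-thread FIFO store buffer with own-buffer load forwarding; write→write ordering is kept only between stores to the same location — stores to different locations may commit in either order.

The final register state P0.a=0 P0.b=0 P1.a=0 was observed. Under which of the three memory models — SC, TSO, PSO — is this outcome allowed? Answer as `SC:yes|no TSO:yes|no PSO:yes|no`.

outcome vector order: (P0.a,P0.b,P1.a)
SC: 5 outcomes — {002; 010; 012; 110; 112}
TSO: 6 outcomes — {000; 002; 010; 012; 110; 112}
PSO: 6 outcomes — {000; 002; 010; 012; 110; 112}
target 000 ∈ {TSO,PSO}

SC:no TSO:yes PSO:yes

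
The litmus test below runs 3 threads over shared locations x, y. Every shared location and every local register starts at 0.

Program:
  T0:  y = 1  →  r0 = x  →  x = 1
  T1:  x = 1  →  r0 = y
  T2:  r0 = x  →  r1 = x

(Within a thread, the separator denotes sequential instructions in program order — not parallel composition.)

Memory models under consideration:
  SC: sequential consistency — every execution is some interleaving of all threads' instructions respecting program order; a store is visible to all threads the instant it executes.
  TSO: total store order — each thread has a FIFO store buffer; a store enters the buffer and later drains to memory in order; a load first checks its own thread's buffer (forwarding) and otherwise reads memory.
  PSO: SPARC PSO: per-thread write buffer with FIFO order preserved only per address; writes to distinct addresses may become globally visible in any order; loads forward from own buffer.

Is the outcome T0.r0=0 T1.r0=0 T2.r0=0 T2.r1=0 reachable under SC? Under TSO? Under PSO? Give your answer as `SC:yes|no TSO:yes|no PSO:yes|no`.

SC:no TSO:yes PSO:yes

outcome vector order: (T0.r0,T1.r0,T2.r0,T2.r1)
under SC → 0/1/0/0; 0/1/0/1; 0/1/1/1; 1/0/0/0; 1/0/0/1; 1/0/1/1; 1/1/0/0; 1/1/0/1; 1/1/1/1
under TSO → 0/0/0/0; 0/0/0/1; 0/0/1/1; 0/1/0/0; 0/1/0/1; 0/1/1/1; 1/0/0/0; 1/0/0/1; 1/0/1/1; 1/1/0/0; 1/1/0/1; 1/1/1/1
under PSO → 0/0/0/0; 0/0/0/1; 0/0/1/1; 0/1/0/0; 0/1/0/1; 0/1/1/1; 1/0/0/0; 1/0/0/1; 1/0/1/1; 1/1/0/0; 1/1/0/1; 1/1/1/1
target 0/0/0/0 ∈ {TSO,PSO}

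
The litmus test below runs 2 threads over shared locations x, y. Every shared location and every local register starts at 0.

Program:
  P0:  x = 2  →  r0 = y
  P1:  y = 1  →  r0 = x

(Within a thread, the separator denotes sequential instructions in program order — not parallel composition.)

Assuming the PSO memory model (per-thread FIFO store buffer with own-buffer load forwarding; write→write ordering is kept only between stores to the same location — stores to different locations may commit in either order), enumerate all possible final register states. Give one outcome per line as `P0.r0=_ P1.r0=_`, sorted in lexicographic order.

P0.r0=0 P1.r0=0
P0.r0=0 P1.r0=2
P0.r0=1 P1.r0=0
P0.r0=1 P1.r0=2

outcome vector order: (P0.r0,P1.r0)
|PSO outcomes| = 4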